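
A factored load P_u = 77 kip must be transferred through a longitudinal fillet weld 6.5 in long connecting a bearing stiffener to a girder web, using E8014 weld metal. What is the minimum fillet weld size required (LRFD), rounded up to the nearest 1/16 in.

E80XX → F_EXX = 80 ksi.
Total weld length L = 6.5 in.
Required throat t_e = P_u / (φ × 0.6 F_EXX × L) = 77 / (0.75 × 0.6 × 80 × 6.5) = 0.3291 in.
Required leg w = t_e / 0.707 = 0.4654 in → use 1/2 in.

w = 1/2 in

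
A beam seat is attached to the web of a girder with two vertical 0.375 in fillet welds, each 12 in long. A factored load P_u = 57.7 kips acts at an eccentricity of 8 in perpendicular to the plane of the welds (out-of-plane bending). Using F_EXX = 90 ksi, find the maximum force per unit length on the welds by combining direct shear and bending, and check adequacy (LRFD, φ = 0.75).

L_w = 2 × 12 = 24 in; section modulus (unit throat) S = 2 × L²/6 = 48 in².
Direct shear f_v = P/L_w = 57.7/24 = 2.404 kip/in.
Moment M = P × e = 57.7 × 8 = 461.6 kip·in; bending f_b = M/S = 9.617 kip/in.
f_max = √(f_v² + f_b²) = √(2.404² + 9.617²) = 9.913 kip/in.
φr_n = 0.75 × 0.6 × 90 × (0.707 × 0.375) = 10.74 kip/in → adequate.

f_max ≈ 9.91 kip/in; adequate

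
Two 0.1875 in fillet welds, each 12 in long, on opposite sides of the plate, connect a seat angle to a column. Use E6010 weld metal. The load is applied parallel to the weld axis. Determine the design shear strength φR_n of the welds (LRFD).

E60XX → F_EXX = 60 ksi.
Effective throat t_e = 0.707 × 0.1875 = 0.1326 in.
Total length L = 24 in; A_we = 0.1326 × 24 = 3.181 in².
F_nw = 0.6 F_EXX = 0.6 × 60 = 36 ksi.
φR_n = 0.75 × 36 × 3.181 = 85.9 kip.

φR_n ≈ 85.9 kip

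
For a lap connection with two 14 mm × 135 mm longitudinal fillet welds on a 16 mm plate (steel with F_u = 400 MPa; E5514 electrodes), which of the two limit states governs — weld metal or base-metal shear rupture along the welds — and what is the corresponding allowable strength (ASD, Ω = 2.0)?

R_n/Ω ≈ 441 kN (weld metal governs)

E55XX → F_EXX = 550 MPa.
t_e = 0.707 × 14 = 9.898 mm; L = 270 mm.
Weld metal: R_n/Ω = (1/2.0) × 0.6 × 550 × 9.898 × 270 × 10⁻³ = 441 kN.
Base metal (shear rupture): R_n/Ω = (1/2.0) × 0.6 × 400 × 16 × 270 × 10⁻³ = 518.4 kN.
Governing: weld metal.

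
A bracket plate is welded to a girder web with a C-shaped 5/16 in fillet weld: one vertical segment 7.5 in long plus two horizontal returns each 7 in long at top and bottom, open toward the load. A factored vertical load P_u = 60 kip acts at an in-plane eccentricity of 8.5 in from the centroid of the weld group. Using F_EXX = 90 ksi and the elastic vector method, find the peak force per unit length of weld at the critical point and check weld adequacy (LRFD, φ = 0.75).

f_max ≈ 11.1 kip/in; NOT adequate

Total weld length L_w = 21.5 in. Treat welds as unit-width lines.
Centroid: x̄ = 2×7×3.5 / 21.5 = 2.279 in from the vertical weld.
Polar moment about centroid: J = I_x + I_y = [7.5³/12 + 2×7×3.75²] + [7.5×2.279² + 2(7³/12 + 7×1.221²)] = 349 in³.
Direct shear f_v = P/L_w = 60 / 21.5 = 2.791 kip/in (vertical).
Torsion M = P·e = 60 × 8.5 = 510 kip·in.
Critical point at (x, y) = (4.721, 3.75) from centroid. f_tx = M·y/J = 5.48 kip/in; f_ty = M·x/J = 6.898 kip/in.
Resultant f_max = √[f_tx² + (f_v + f_ty)²] = √[5.48² + (2.791 + 6.898)²] = 11.13 kip/in.
Capacity per unit length: φr_n = 0.75 × 0.6 × 90 × (0.707 × 0.3125) = 8.948 kip/in.
11.13 > 8.948 → NOT adequate.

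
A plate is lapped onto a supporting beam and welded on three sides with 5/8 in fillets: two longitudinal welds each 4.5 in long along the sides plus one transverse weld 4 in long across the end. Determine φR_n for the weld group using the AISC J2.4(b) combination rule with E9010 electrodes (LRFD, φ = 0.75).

φR_n ≈ 244 kip

E90XX → F_EXX = 90 ksi.
t_e = 0.707 × 0.625 = 0.4419 in.
R_nwl = 0.6 × 90 × 0.4419 × 9 = 214.8 kip (longitudinal, 2 welds).
R_nwt = 0.6 × 90 × 0.4419 × 4 = 95.44 kip (transverse, base value).
(i) R_nwl + R_nwt = 310.2 kip; (ii) 0.85 R_nwl + 1.5 R_nwt = 325.7 kip.
R_n = max = 325.7 kip [governs: (ii)]; φR_n = 244.3 kip.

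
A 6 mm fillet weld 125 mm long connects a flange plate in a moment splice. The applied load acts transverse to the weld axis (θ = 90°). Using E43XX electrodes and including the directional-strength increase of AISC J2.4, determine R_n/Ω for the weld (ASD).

R_n/Ω ≈ 103 kN

E43XX → F_EXX = 430 MPa.
t_e = 0.707 × 6 = 4.242 mm; A_we = 4.242 × 125 = 530.2 mm².
Directional factor: 1.0 + 0.5 sin^1.5(90°) = 1.5.
F_nw = 0.6 × 430 × 1.5 = 387 MPa.
R_n/Ω = (387 × 530.2) / 2.0 × 10⁻³ = 102.6 kN.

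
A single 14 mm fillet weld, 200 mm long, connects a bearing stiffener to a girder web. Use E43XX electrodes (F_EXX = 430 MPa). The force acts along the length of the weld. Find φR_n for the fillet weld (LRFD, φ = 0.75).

Effective throat t_e = 0.707 × 14 = 9.898 mm.
Total length L = 200 mm; A_we = 9.898 × 200 = 1980 mm².
F_nw = 0.6 F_EXX = 0.6 × 430 = 258 MPa.
φR_n = 0.75 × 258 × 1980 × 10⁻³ = 383.1 kN.

φR_n ≈ 383 kN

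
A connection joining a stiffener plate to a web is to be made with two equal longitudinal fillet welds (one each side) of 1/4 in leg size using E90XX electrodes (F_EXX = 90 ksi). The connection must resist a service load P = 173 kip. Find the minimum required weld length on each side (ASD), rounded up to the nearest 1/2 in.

L = 18.5 in on each side

Throat t_e = 0.707 × 0.25 = 0.1767 in.
r_n/Ω = (0.6 × 90 × 0.1767) / 2.0 = 4.772 kip/in.
L_req = P / (r_n/Ω) = 173 / 4.772 = 36.25 in total.
Per side: 36.25 / 2 = 18.13 in.
Round up → use L = 18.5 in on each side.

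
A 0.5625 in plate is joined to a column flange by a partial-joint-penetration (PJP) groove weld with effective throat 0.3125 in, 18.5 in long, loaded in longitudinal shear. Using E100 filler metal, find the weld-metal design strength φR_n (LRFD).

φR_n ≈ 260 kips

E100XX → F_EXX = 100 ksi.
Effective throat (given) t_e = 0.3125 in.
A_we = 0.3125 × 18.5 = 5.781 in².
F_nw = 0.6 F_EXX = 60 ksi.
φR_n = 0.75 × 60 × 5.781 = 260.2 kips.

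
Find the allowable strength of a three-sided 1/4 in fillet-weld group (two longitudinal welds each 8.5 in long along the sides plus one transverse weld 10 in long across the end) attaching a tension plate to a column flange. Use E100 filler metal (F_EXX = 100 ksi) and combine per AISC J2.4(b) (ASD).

R_n/Ω ≈ 156 kip

t_e = 0.707 × 0.25 = 0.1767 in.
R_nwl = 0.6 × 100 × 0.1767 × 17 = 180.3 kip (longitudinal, 2 welds).
R_nwt = 0.6 × 100 × 0.1767 × 10 = 106 kip (transverse, base value).
(i) R_nwl + R_nwt = 286.3 kip; (ii) 0.85 R_nwl + 1.5 R_nwt = 312.3 kip.
R_n = max = 312.3 kip [governs: (ii)]; R_n/Ω = 156.2 kip.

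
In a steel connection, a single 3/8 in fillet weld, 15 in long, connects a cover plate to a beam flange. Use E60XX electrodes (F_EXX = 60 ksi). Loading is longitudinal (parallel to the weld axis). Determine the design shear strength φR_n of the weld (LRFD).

Effective throat t_e = 0.707 × 0.375 = 0.2651 in.
Total length L = 15 in; A_we = 0.2651 × 15 = 3.977 in².
F_nw = 0.6 F_EXX = 0.6 × 60 = 36 ksi.
φR_n = 0.75 × 36 × 3.977 = 107.4 kip.

φR_n ≈ 107 kip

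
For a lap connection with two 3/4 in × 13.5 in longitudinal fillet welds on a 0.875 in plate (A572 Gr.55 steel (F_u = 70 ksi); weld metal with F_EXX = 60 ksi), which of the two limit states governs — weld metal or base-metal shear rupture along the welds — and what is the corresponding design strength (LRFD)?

φR_n ≈ 387 kips (weld metal governs)

t_e = 0.707 × 0.75 = 0.5302 in; L = 27 in.
Weld metal: φR_n = 0.75 × 0.6 × 60 × 0.5302 × 27 = 386.6 kips.
Base metal (shear rupture): φR_n = 0.75 × 0.6 × 70 × 0.875 × 27 = 744.2 kips.
Governing: weld metal.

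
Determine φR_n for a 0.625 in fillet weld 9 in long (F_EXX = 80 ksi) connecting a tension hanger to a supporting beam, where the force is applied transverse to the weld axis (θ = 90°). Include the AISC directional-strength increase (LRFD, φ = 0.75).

φR_n ≈ 215 kips

t_e = 0.707 × 0.625 = 0.4419 in; A_we = 0.4419 × 9 = 3.977 in².
Directional factor: 1.0 + 0.5 sin^1.5(90°) = 1.5.
F_nw = 0.6 × 80 × 1.5 = 72 ksi.
φR_n = 0.75 × 72 × 3.977 = 214.8 kips.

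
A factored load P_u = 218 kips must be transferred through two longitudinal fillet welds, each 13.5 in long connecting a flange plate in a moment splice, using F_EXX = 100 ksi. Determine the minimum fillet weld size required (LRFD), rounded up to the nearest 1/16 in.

w = 5/16 in

Total weld length L = 27 in.
Required throat t_e = P_u / (φ × 0.6 F_EXX × L) = 218 / (0.75 × 0.6 × 100 × 27) = 0.1794 in.
Required leg w = t_e / 0.707 = 0.2538 in → use 5/16 in.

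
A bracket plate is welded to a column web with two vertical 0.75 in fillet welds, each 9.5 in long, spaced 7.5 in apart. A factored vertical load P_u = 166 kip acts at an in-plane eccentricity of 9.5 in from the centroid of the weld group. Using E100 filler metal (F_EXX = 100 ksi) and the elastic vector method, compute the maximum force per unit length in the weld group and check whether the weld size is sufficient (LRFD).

Total weld length L_w = 19 in. Treat welds as unit-width lines.
Polar moment about centroid: J = 2[d³/12 + d(b/2)²] = 2[9.5³/12 + 9.5×3.75²] = 410.1 in³.
Direct shear f_v = P/L_w = 166 / 19 = 8.737 kip/in (vertical).
Torsion M = P·e = 166 × 9.5 = 1577 kip·in.
Critical point at (x, y) = (3.75, 4.75) from centroid. f_tx = M·y/J = 18.27 kip/in; f_ty = M·x/J = 14.42 kip/in.
Resultant f_max = √[f_tx² + (f_v + f_ty)²] = √[18.27² + (8.737 + 14.42)²] = 29.49 kip/in.
Capacity per unit length: φr_n = 0.75 × 0.6 × 100 × (0.707 × 0.75) = 23.86 kip/in.
29.49 > 23.86 → NOT adequate.

f_max ≈ 29.5 kip/in; NOT adequate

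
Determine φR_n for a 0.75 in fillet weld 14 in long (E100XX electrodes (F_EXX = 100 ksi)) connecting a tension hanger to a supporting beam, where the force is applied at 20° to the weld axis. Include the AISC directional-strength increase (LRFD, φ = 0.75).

t_e = 0.707 × 0.75 = 0.5302 in; A_we = 0.5302 × 14 = 7.423 in².
Directional factor: 1.0 + 0.5 sin^1.5(20°) = 1.1.
F_nw = 0.6 × 100 × 1.1 = 66 ksi.
φR_n = 0.75 × 66 × 7.423 = 367.5 kips.

φR_n ≈ 367 kips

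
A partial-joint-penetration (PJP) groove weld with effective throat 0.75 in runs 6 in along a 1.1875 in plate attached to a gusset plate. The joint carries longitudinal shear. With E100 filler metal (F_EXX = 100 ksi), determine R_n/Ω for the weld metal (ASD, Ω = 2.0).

R_n/Ω ≈ 135 kips

Effective throat (given) t_e = 0.75 in.
A_we = 0.75 × 6 = 4.5 in².
F_nw = 0.6 F_EXX = 60 ksi.
R_n/Ω = (60 × 4.5) / 2.0 = 135 kips.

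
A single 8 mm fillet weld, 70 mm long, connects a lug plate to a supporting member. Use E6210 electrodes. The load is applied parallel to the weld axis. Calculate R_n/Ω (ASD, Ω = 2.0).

R_n/Ω ≈ 73.6 kN

E62XX → F_EXX = 620 MPa.
Effective throat t_e = 0.707 × 8 = 5.656 mm.
Total length L = 70 mm; A_we = 5.656 × 70 = 395.9 mm².
F_nw = 0.6 F_EXX = 0.6 × 620 = 372 MPa.
R_n = 372 × 395.9 × 10⁻³ = 147.3 kN; R_n/Ω = 147.3/2.0 = 73.64 kN.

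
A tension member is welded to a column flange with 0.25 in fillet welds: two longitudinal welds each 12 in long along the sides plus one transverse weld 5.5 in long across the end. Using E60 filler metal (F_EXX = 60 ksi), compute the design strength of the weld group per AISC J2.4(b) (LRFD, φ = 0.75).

t_e = 0.707 × 0.25 = 0.1767 in.
R_nwl = 0.6 × 60 × 0.1767 × 24 = 152.7 kip (longitudinal, 2 welds).
R_nwt = 0.6 × 60 × 0.1767 × 5.5 = 35 kip (transverse, base value).
(i) R_nwl + R_nwt = 187.7 kip; (ii) 0.85 R_nwl + 1.5 R_nwt = 182.3 kip.
R_n = max = 187.7 kip [governs: (i)]; φR_n = 140.8 kip.

φR_n ≈ 141 kip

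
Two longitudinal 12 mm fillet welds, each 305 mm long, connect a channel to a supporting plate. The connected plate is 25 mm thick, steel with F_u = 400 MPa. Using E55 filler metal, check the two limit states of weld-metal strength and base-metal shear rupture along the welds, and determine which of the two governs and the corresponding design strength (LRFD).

E55XX → F_EXX = 550 MPa.
t_e = 0.707 × 12 = 8.484 mm; L = 610 mm.
Weld metal: φR_n = 0.75 × 0.6 × 550 × 8.484 × 610 × 10⁻³ = 1281 kN.
Base metal (shear rupture): φR_n = 0.75 × 0.6 × 400 × 25 × 610 × 10⁻³ = 2745 kN.
Governing: weld metal.

φR_n ≈ 1280 kN (weld metal governs)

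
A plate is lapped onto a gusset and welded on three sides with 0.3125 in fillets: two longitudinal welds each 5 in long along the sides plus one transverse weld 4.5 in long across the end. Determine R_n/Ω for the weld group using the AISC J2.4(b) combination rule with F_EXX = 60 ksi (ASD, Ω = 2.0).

t_e = 0.707 × 0.3125 = 0.2209 in.
R_nwl = 0.6 × 60 × 0.2209 × 10 = 79.54 kip (longitudinal, 2 welds).
R_nwt = 0.6 × 60 × 0.2209 × 4.5 = 35.79 kip (transverse, base value).
(i) R_nwl + R_nwt = 115.3 kip; (ii) 0.85 R_nwl + 1.5 R_nwt = 121.3 kip.
R_n = max = 121.3 kip [governs: (ii)]; R_n/Ω = 60.65 kip.

R_n/Ω ≈ 60.6 kip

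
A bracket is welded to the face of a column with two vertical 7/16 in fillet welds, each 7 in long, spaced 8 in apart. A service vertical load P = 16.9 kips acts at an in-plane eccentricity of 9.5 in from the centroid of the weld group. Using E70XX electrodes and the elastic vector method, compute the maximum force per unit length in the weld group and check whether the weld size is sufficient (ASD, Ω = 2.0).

f_max ≈ 4.02 kip/in; adequate

E70XX → F_EXX = 70 ksi.
Total weld length L_w = 14 in. Treat welds as unit-width lines.
Polar moment about centroid: J = 2[d³/12 + d(b/2)²] = 2[7³/12 + 7×4²] = 281.2 in³.
Direct shear f_v = P/L_w = 16.9 / 14 = 1.207 kip/in (vertical).
Torsion M = P·e = 16.9 × 9.5 = 160.55 kip·in.
Critical point at (x, y) = (4, 3.5) from centroid. f_tx = M·y/J = 1.999 kip/in; f_ty = M·x/J = 2.284 kip/in.
Resultant f_max = √[f_tx² + (f_v + f_ty)²] = √[1.999² + (1.207 + 2.284)²] = 4.023 kip/in.
Capacity per unit length: r_n/Ω = (1/2.0) × 0.6 × 70 × (0.707 × 0.4375) = 6.496 kip/in.
4.023 ≤ 6.496 → adequate.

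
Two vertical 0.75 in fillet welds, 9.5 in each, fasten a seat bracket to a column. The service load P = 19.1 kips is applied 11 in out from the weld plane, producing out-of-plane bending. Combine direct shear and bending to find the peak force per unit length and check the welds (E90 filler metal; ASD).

E90XX → F_EXX = 90 ksi.
L_w = 2 × 9.5 = 19 in; section modulus (unit throat) S = 2 × L²/6 = 30.08 in².
Direct shear f_v = P/L_w = 19.1/19 = 1.005 kip/in.
Moment M = P × e = 19.1 × 11 = 210.1 kip·in; bending f_b = M/S = 6.984 kip/in.
f_max = √(f_v² + f_b²) = √(1.005² + 6.984²) = 7.056 kip/in.
r_n/Ω = (1/2.0) × 0.6 × 90 × (0.707 × 0.75) = 14.32 kip/in → adequate.

f_max ≈ 7.06 kip/in; adequate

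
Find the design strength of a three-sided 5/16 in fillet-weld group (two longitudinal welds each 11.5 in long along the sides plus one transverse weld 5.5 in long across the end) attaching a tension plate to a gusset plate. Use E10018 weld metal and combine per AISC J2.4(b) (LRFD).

φR_n ≈ 283 kip

E100XX → F_EXX = 100 ksi.
t_e = 0.707 × 0.3125 = 0.2209 in.
R_nwl = 0.6 × 100 × 0.2209 × 23 = 304.9 kip (longitudinal, 2 welds).
R_nwt = 0.6 × 100 × 0.2209 × 5.5 = 72.91 kip (transverse, base value).
(i) R_nwl + R_nwt = 377.8 kip; (ii) 0.85 R_nwl + 1.5 R_nwt = 368.5 kip.
R_n = max = 377.8 kip [governs: (i)]; φR_n = 283.4 kip.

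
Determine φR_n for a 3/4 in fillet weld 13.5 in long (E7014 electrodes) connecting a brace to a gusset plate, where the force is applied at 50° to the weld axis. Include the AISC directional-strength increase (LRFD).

E70XX → F_EXX = 70 ksi.
t_e = 0.707 × 0.75 = 0.5302 in; A_we = 0.5302 × 13.5 = 7.158 in².
Directional factor: 1.0 + 0.5 sin^1.5(50°) = 1.335.
F_nw = 0.6 × 70 × 1.335 = 56.08 ksi.
φR_n = 0.75 × 56.08 × 7.158 = 301.1 kips.

φR_n ≈ 301 kips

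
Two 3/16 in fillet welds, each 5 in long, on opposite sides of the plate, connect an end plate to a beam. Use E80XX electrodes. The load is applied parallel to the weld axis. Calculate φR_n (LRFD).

φR_n ≈ 47.7 kip

E80XX → F_EXX = 80 ksi.
Effective throat t_e = 0.707 × 0.1875 = 0.1326 in.
Total length L = 10 in; A_we = 0.1326 × 10 = 1.326 in².
F_nw = 0.6 F_EXX = 0.6 × 80 = 48 ksi.
φR_n = 0.75 × 48 × 1.326 = 47.72 kip.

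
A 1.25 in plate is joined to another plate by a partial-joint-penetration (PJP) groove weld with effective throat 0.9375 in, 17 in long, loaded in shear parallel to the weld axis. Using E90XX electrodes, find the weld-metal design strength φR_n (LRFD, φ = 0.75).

E90XX → F_EXX = 90 ksi.
Effective throat (given) t_e = 0.9375 in.
A_we = 0.9375 × 17 = 15.94 in².
F_nw = 0.6 F_EXX = 54 ksi.
φR_n = 0.75 × 54 × 15.94 = 645.5 kips.

φR_n ≈ 645 kips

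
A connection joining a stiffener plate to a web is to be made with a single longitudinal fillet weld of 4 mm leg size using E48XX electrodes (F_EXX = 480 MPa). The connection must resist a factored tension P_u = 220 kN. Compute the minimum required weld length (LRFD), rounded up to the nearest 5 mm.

Throat t_e = 0.707 × 4 = 2.828 mm.
φr_n = 0.75 × 0.6 × 480 × 2.828 × 10⁻³ = 0.6108 kN/mm.
L_req = P_u / φr_n = 220 / 0.6108 = 360.2 mm total.
Round up → use L = 365 mm.

L = 365 mm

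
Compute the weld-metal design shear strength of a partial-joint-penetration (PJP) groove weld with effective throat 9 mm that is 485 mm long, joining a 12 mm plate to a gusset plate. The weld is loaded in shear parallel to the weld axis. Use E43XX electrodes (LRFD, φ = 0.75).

φR_n ≈ 845 kN

E43XX → F_EXX = 430 MPa.
Effective throat (given) t_e = 9 mm.
A_we = 9 × 485 = 4365 mm².
F_nw = 0.6 F_EXX = 258 MPa.
φR_n = 0.75 × 258 × 4365 × 10⁻³ = 844.6 kN.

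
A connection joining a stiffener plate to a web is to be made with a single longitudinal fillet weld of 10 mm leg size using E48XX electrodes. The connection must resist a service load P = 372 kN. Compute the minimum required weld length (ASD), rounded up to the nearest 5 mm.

E48XX → F_EXX = 480 MPa.
Throat t_e = 0.707 × 10 = 7.07 mm.
r_n/Ω = (0.6 × 480 × 7.07) / 2.0 = 1018 N/mm = 1.018 kN/mm.
L_req = P / (r_n/Ω) = 372 / 1.018 = 365.4 mm total.
Round up → use L = 370 mm.

L = 370 mm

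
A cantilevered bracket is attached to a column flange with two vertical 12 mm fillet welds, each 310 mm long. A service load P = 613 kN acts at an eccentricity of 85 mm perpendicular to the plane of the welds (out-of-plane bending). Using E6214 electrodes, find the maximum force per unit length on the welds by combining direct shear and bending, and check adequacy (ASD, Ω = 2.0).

f_max ≈ 1900 N/mm; NOT adequate

E62XX → F_EXX = 620 MPa.
L_w = 2 × 310 = 620 mm; section modulus (unit throat) S = 2 × L²/6 = 32030 mm².
Direct shear f_v = P/L_w = 613×10³/620 = 988.7 N/mm.
Moment M = P × e = 613×10³ × 85 = 52105000 N·mm; bending f_b = M/S = 1627 N/mm.
f_max = √(f_v² + f_b²) = √(988.7² + 1627²) = 1904 N/mm.
r_n/Ω = (1/2.0) × 0.6 × 620 × (0.707 × 12) = 1578 N/mm → NOT adequate.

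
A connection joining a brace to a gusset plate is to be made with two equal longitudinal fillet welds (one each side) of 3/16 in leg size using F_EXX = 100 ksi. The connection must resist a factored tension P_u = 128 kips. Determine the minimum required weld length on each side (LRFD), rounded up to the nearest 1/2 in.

Throat t_e = 0.707 × 0.1875 = 0.1326 in.
φr_n = 0.75 × 0.6 × 100 × 0.1326 = 5.965 kips/in.
L_req = P_u / φr_n = 128 / 5.965 = 21.46 in total.
Per side: 21.46 / 2 = 10.73 in.
Round up → use L = 11 in on each side.

L = 11 in on each side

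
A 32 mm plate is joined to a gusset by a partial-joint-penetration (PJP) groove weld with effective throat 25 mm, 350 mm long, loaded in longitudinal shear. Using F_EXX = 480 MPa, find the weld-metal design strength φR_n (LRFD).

φR_n ≈ 1890 kN

Effective throat (given) t_e = 25 mm.
A_we = 25 × 350 = 8750 mm².
F_nw = 0.6 F_EXX = 288 MPa.
φR_n = 0.75 × 288 × 8750 × 10⁻³ = 1890 kN.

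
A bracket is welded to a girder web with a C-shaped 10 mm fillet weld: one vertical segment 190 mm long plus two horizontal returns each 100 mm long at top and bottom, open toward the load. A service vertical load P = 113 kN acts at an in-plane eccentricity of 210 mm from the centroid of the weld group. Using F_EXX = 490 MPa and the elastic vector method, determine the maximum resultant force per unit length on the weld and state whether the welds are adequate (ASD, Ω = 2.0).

f_max ≈ 1230 N/mm; NOT adequate

Total weld length L_w = 390 mm. Treat welds as unit-width lines.
Centroid: x̄ = 2×100×50 / 390 = 25.64 mm from the vertical weld.
Polar moment about centroid: J = I_x + I_y = [190³/12 + 2×100×95²] + [190×25.64² + 2(100³/12 + 100×24.36²)] = 2787000 mm³.
Direct shear f_v = P/L_w = 113×10³ / 390 = 289.7 N/mm (vertical).
Torsion M = P·e = 113×10³ × 210 = 23730000 N·mm.
Critical point at (x, y) = (74.36, 95) from centroid. f_tx = M·y/J = 808.9 N/mm; f_ty = M·x/J = 633.2 N/mm.
Resultant f_max = √[f_tx² + (f_v + f_ty)²] = √[808.9² + (289.7 + 633.2)²] = 1227 N/mm.
Capacity per unit length: r_n/Ω = (1/2.0) × 0.6 × 490 × (0.707 × 10) = 1039 N/mm.
1227 > 1039 → NOT adequate.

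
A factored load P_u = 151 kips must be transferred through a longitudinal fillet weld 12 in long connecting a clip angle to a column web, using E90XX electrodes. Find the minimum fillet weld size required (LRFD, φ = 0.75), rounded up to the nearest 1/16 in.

w = 1/2 in

E90XX → F_EXX = 90 ksi.
Total weld length L = 12 in.
Required throat t_e = P_u / (φ × 0.6 F_EXX × L) = 151 / (0.75 × 0.6 × 90 × 12) = 0.3107 in.
Required leg w = t_e / 0.707 = 0.4395 in → use 1/2 in.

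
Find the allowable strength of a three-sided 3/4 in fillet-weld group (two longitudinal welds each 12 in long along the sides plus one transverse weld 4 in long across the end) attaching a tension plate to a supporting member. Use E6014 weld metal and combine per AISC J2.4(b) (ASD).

R_n/Ω ≈ 267 kips

E60XX → F_EXX = 60 ksi.
t_e = 0.707 × 0.75 = 0.5302 in.
R_nwl = 0.6 × 60 × 0.5302 × 24 = 458.1 kips (longitudinal, 2 welds).
R_nwt = 0.6 × 60 × 0.5302 × 4 = 76.36 kips (transverse, base value).
(i) R_nwl + R_nwt = 534.5 kips; (ii) 0.85 R_nwl + 1.5 R_nwt = 503.9 kips.
R_n = max = 534.5 kips [governs: (i)]; R_n/Ω = 267.2 kips.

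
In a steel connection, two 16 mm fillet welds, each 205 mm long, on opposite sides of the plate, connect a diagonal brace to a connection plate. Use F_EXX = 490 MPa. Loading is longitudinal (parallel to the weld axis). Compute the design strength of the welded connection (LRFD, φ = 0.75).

Effective throat t_e = 0.707 × 16 = 11.31 mm.
Total length L = 410 mm; A_we = 11.31 × 410 = 4638 mm².
F_nw = 0.6 F_EXX = 0.6 × 490 = 294 MPa.
φR_n = 0.75 × 294 × 4638 × 10⁻³ = 1023 kN.

φR_n ≈ 1020 kN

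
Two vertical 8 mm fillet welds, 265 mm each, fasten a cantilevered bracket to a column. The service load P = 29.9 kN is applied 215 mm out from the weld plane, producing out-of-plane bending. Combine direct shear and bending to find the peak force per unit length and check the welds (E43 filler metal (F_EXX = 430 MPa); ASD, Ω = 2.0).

f_max ≈ 280 N/mm; adequate

L_w = 2 × 265 = 530 mm; section modulus (unit throat) S = 2 × L²/6 = 23410 mm².
Direct shear f_v = P/L_w = 29.9×10³/530 = 56.42 N/mm.
Moment M = P × e = 29.9×10³ × 215 = 6428500 N·mm; bending f_b = M/S = 274.6 N/mm.
f_max = √(f_v² + f_b²) = √(56.42² + 274.6²) = 280.4 N/mm.
r_n/Ω = (1/2.0) × 0.6 × 430 × (0.707 × 8) = 729.6 N/mm → adequate.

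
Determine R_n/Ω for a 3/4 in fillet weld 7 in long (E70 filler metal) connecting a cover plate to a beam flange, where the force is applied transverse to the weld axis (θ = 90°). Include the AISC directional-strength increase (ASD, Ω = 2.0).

R_n/Ω ≈ 117 kips

E70XX → F_EXX = 70 ksi.
t_e = 0.707 × 0.75 = 0.5302 in; A_we = 0.5302 × 7 = 3.712 in².
Directional factor: 1.0 + 0.5 sin^1.5(90°) = 1.5.
F_nw = 0.6 × 70 × 1.5 = 63 ksi.
R_n/Ω = (63 × 3.712) / 2.0 = 116.9 kips.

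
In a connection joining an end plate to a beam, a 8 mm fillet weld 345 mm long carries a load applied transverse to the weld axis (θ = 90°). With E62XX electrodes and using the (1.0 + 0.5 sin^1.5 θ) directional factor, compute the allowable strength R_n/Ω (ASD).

R_n/Ω ≈ 544 kN

E62XX → F_EXX = 620 MPa.
t_e = 0.707 × 8 = 5.656 mm; A_we = 5.656 × 345 = 1951 mm².
Directional factor: 1.0 + 0.5 sin^1.5(90°) = 1.5.
F_nw = 0.6 × 620 × 1.5 = 558 MPa.
R_n/Ω = (558 × 1951) / 2.0 × 10⁻³ = 544.4 kN.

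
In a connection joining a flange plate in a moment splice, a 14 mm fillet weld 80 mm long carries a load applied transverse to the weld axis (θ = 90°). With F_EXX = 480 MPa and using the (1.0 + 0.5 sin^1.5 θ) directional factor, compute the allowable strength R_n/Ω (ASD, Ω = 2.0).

R_n/Ω ≈ 171 kN

t_e = 0.707 × 14 = 9.898 mm; A_we = 9.898 × 80 = 791.8 mm².
Directional factor: 1.0 + 0.5 sin^1.5(90°) = 1.5.
F_nw = 0.6 × 480 × 1.5 = 432 MPa.
R_n/Ω = (432 × 791.8) / 2.0 × 10⁻³ = 171 kN.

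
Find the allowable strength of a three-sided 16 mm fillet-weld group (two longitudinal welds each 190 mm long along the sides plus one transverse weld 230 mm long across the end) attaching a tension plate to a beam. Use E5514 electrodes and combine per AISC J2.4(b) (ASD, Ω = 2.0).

E55XX → F_EXX = 550 MPa.
t_e = 0.707 × 16 = 11.31 mm.
R_nwl = 0.6 × 550 × 11.31 × 380 × 10⁻³ = 1419 kN (longitudinal, 2 welds).
R_nwt = 0.6 × 550 × 11.31 × 230 × 10⁻³ = 858.6 kN (transverse, base value).
(i) R_nwl + R_nwt = 2277 kN; (ii) 0.85 R_nwl + 1.5 R_nwt = 2494 kN.
R_n = max = 2494 kN [governs: (ii)]; R_n/Ω = 1247 kN.

R_n/Ω ≈ 1250 kN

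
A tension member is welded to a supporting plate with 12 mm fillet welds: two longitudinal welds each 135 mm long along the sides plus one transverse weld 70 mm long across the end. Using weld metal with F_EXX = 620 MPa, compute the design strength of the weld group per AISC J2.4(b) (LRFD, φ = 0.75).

φR_n ≈ 805 kN

t_e = 0.707 × 12 = 8.484 mm.
R_nwl = 0.6 × 620 × 8.484 × 270 × 10⁻³ = 852.1 kN (longitudinal, 2 welds).
R_nwt = 0.6 × 620 × 8.484 × 70 × 10⁻³ = 220.9 kN (transverse, base value).
(i) R_nwl + R_nwt = 1073 kN; (ii) 0.85 R_nwl + 1.5 R_nwt = 1056 kN.
R_n = max = 1073 kN [governs: (i)]; φR_n = 804.8 kN.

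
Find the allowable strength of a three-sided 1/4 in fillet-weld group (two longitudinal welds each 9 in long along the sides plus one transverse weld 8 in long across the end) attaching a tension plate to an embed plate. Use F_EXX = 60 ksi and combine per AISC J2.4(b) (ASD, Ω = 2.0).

R_n/Ω ≈ 86.9 kip

t_e = 0.707 × 0.25 = 0.1767 in.
R_nwl = 0.6 × 60 × 0.1767 × 18 = 114.5 kip (longitudinal, 2 welds).
R_nwt = 0.6 × 60 × 0.1767 × 8 = 50.9 kip (transverse, base value).
(i) R_nwl + R_nwt = 165.4 kip; (ii) 0.85 R_nwl + 1.5 R_nwt = 173.7 kip.
R_n = max = 173.7 kip [governs: (ii)]; R_n/Ω = 86.85 kip.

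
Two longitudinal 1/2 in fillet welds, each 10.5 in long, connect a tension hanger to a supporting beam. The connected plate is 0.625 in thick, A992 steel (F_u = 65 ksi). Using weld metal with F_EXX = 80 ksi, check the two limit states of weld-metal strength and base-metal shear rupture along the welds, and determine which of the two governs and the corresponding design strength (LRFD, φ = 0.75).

t_e = 0.707 × 0.5 = 0.3535 in; L = 21 in.
Weld metal: φR_n = 0.75 × 0.6 × 80 × 0.3535 × 21 = 267.2 kips.
Base metal (shear rupture): φR_n = 0.75 × 0.6 × 65 × 0.625 × 21 = 383.9 kips.
Governing: weld metal.

φR_n ≈ 267 kips (weld metal governs)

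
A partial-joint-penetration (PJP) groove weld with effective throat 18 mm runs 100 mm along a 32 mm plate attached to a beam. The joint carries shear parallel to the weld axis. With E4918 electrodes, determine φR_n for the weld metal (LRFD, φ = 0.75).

φR_n ≈ 397 kN

E49XX → F_EXX = 490 MPa.
Effective throat (given) t_e = 18 mm.
A_we = 18 × 100 = 1800 mm².
F_nw = 0.6 F_EXX = 294 MPa.
φR_n = 0.75 × 294 × 1800 × 10⁻³ = 396.9 kN.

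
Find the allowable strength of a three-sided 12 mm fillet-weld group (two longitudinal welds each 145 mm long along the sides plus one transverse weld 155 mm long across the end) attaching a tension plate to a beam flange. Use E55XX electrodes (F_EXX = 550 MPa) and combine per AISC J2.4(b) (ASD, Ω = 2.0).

R_n/Ω ≈ 671 kN

t_e = 0.707 × 12 = 8.484 mm.
R_nwl = 0.6 × 550 × 8.484 × 290 × 10⁻³ = 811.9 kN (longitudinal, 2 welds).
R_nwt = 0.6 × 550 × 8.484 × 155 × 10⁻³ = 434 kN (transverse, base value).
(i) R_nwl + R_nwt = 1246 kN; (ii) 0.85 R_nwl + 1.5 R_nwt = 1341 kN.
R_n = max = 1341 kN [governs: (ii)]; R_n/Ω = 670.5 kN.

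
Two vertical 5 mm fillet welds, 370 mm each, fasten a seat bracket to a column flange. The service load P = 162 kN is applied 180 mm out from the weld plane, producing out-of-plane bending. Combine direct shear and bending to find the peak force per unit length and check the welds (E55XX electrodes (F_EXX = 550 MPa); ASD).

f_max ≈ 675 N/mm; NOT adequate

L_w = 2 × 370 = 740 mm; section modulus (unit throat) S = 2 × L²/6 = 45630 mm².
Direct shear f_v = P/L_w = 162×10³/740 = 218.9 N/mm.
Moment M = P × e = 162×10³ × 180 = 29160000 N·mm; bending f_b = M/S = 639 N/mm.
f_max = √(f_v² + f_b²) = √(218.9² + 639²) = 675.5 N/mm.
r_n/Ω = (1/2.0) × 0.6 × 550 × (0.707 × 5) = 583.3 N/mm → NOT adequate.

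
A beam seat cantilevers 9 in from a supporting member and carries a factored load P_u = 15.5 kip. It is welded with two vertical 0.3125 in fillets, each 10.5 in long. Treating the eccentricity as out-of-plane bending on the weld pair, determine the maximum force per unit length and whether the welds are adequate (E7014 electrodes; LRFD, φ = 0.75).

E70XX → F_EXX = 70 ksi.
L_w = 2 × 10.5 = 21 in; section modulus (unit throat) S = 2 × L²/6 = 36.75 in².
Direct shear f_v = P/L_w = 15.5/21 = 0.7381 kip/in.
Moment M = P × e = 15.5 × 9 = 139.5 kip·in; bending f_b = M/S = 3.796 kip/in.
f_max = √(f_v² + f_b²) = √(0.7381² + 3.796²) = 3.867 kip/in.
φr_n = 0.75 × 0.6 × 70 × (0.707 × 0.3125) = 6.96 kip/in → adequate.

f_max ≈ 3.87 kip/in; adequate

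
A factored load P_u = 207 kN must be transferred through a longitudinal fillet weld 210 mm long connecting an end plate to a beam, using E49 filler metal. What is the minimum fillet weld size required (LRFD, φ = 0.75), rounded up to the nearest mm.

w = 7 mm

E49XX → F_EXX = 490 MPa.
Total weld length L = 210 mm.
Required throat t_e = P_u / (φ × 0.6 F_EXX × L) = 207 / (0.75 × 0.6 × 490 × 210 × 10⁻³) = 4.47 mm.
Required leg w = t_e / 0.707 = 6.323 mm → use 7 mm.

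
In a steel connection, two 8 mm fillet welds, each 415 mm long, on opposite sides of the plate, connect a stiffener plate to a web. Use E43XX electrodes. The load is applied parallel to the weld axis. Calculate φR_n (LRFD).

φR_n ≈ 908 kN

E43XX → F_EXX = 430 MPa.
Effective throat t_e = 0.707 × 8 = 5.656 mm.
Total length L = 830 mm; A_we = 5.656 × 830 = 4694 mm².
F_nw = 0.6 F_EXX = 0.6 × 430 = 258 MPa.
φR_n = 0.75 × 258 × 4694 × 10⁻³ = 908.4 kN.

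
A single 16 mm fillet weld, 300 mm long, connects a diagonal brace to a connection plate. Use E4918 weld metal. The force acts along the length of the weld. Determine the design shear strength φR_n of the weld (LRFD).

E49XX → F_EXX = 490 MPa.
Effective throat t_e = 0.707 × 16 = 11.31 mm.
Total length L = 300 mm; A_we = 11.31 × 300 = 3394 mm².
F_nw = 0.6 F_EXX = 0.6 × 490 = 294 MPa.
φR_n = 0.75 × 294 × 3394 × 10⁻³ = 748.3 kN.

φR_n ≈ 748 kN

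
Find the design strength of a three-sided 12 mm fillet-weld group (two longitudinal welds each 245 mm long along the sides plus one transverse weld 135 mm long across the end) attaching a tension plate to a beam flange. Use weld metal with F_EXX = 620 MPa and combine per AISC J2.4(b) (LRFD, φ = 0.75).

t_e = 0.707 × 12 = 8.484 mm.
R_nwl = 0.6 × 620 × 8.484 × 490 × 10⁻³ = 1546 kN (longitudinal, 2 welds).
R_nwt = 0.6 × 620 × 8.484 × 135 × 10⁻³ = 426.1 kN (transverse, base value).
(i) R_nwl + R_nwt = 1973 kN; (ii) 0.85 R_nwl + 1.5 R_nwt = 1954 kN.
R_n = max = 1973 kN [governs: (i)]; φR_n = 1479 kN.

φR_n ≈ 1480 kN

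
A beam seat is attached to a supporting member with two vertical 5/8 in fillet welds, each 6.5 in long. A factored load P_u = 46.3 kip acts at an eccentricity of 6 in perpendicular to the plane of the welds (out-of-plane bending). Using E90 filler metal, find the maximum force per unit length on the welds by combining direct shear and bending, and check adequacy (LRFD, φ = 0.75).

f_max ≈ 20 kip/in; NOT adequate

E90XX → F_EXX = 90 ksi.
L_w = 2 × 6.5 = 13 in; section modulus (unit throat) S = 2 × L²/6 = 14.08 in².
Direct shear f_v = P/L_w = 46.3/13 = 3.562 kip/in.
Moment M = P × e = 46.3 × 6 = 277.8 kip·in; bending f_b = M/S = 19.73 kip/in.
f_max = √(f_v² + f_b²) = √(3.562² + 19.73²) = 20.04 kip/in.
φr_n = 0.75 × 0.6 × 90 × (0.707 × 0.625) = 17.9 kip/in → NOT adequate.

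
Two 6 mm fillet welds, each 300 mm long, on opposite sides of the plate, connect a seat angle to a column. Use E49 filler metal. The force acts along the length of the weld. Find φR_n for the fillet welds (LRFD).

E49XX → F_EXX = 490 MPa.
Effective throat t_e = 0.707 × 6 = 4.242 mm.
Total length L = 600 mm; A_we = 4.242 × 600 = 2545 mm².
F_nw = 0.6 F_EXX = 0.6 × 490 = 294 MPa.
φR_n = 0.75 × 294 × 2545 × 10⁻³ = 561.2 kN.

φR_n ≈ 561 kN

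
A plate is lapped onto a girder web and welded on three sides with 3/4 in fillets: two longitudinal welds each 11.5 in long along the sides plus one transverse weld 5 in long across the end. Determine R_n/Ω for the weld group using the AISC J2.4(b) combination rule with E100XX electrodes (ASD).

E100XX → F_EXX = 100 ksi.
t_e = 0.707 × 0.75 = 0.5302 in.
R_nwl = 0.6 × 100 × 0.5302 × 23 = 731.7 kips (longitudinal, 2 welds).
R_nwt = 0.6 × 100 × 0.5302 × 5 = 159.1 kips (transverse, base value).
(i) R_nwl + R_nwt = 890.8 kips; (ii) 0.85 R_nwl + 1.5 R_nwt = 860.6 kips.
R_n = max = 890.8 kips [governs: (i)]; R_n/Ω = 445.4 kips.

R_n/Ω ≈ 445 kips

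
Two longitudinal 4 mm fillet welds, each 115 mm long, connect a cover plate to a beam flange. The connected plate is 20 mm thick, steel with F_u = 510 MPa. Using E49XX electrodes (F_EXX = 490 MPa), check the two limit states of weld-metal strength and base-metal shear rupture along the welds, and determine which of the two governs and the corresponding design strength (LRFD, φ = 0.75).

φR_n ≈ 143 kN (weld metal governs)

t_e = 0.707 × 4 = 2.828 mm; L = 230 mm.
Weld metal: φR_n = 0.75 × 0.6 × 490 × 2.828 × 230 × 10⁻³ = 143.4 kN.
Base metal (shear rupture): φR_n = 0.75 × 0.6 × 510 × 20 × 230 × 10⁻³ = 1056 kN.
Governing: weld metal.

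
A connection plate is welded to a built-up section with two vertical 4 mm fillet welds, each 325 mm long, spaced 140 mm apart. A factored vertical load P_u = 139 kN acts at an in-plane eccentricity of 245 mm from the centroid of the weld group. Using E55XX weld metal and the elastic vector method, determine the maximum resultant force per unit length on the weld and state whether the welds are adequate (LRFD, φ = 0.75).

f_max ≈ 786 N/mm; NOT adequate

E55XX → F_EXX = 550 MPa.
Total weld length L_w = 650 mm. Treat welds as unit-width lines.
Polar moment about centroid: J = 2[d³/12 + d(b/2)²] = 2[325³/12 + 325×70²] = 8906000 mm³.
Direct shear f_v = P/L_w = 139×10³ / 650 = 213.8 N/mm (vertical).
Torsion M = P·e = 139×10³ × 245 = 34055000 N·mm.
Critical point at (x, y) = (70, 162.5) from centroid. f_tx = M·y/J = 621.3 N/mm; f_ty = M·x/J = 267.7 N/mm.
Resultant f_max = √[f_tx² + (f_v + f_ty)²] = √[621.3² + (213.8 + 267.7)²] = 786.1 N/mm.
Capacity per unit length: φr_n = 0.75 × 0.6 × 550 × (0.707 × 4) = 699.9 N/mm.
786.1 > 699.9 → NOT adequate.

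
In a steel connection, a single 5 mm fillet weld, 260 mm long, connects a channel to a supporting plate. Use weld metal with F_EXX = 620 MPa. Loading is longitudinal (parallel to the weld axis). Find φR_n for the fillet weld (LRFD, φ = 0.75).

Effective throat t_e = 0.707 × 5 = 3.535 mm.
Total length L = 260 mm; A_we = 3.535 × 260 = 919.1 mm².
F_nw = 0.6 F_EXX = 0.6 × 620 = 372 MPa.
φR_n = 0.75 × 372 × 919.1 × 10⁻³ = 256.4 kN.

φR_n ≈ 256 kN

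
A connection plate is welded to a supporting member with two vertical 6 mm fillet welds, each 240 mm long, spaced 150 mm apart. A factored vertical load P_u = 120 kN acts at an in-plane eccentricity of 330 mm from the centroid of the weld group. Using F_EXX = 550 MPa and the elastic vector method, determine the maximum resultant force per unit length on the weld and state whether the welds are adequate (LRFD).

Total weld length L_w = 480 mm. Treat welds as unit-width lines.
Polar moment about centroid: J = 2[d³/12 + d(b/2)²] = 2[240³/12 + 240×75²] = 5004000 mm³.
Direct shear f_v = P/L_w = 120×10³ / 480 = 250 N/mm (vertical).
Torsion M = P·e = 120×10³ × 330 = 39600000 N·mm.
Critical point at (x, y) = (75, 120) from centroid. f_tx = M·y/J = 949.6 N/mm; f_ty = M·x/J = 593.5 N/mm.
Resultant f_max = √[f_tx² + (f_v + f_ty)²] = √[949.6² + (250 + 593.5)²] = 1270 N/mm.
Capacity per unit length: φr_n = 0.75 × 0.6 × 550 × (0.707 × 6) = 1050 N/mm.
1270 > 1050 → NOT adequate.

f_max ≈ 1270 N/mm; NOT adequate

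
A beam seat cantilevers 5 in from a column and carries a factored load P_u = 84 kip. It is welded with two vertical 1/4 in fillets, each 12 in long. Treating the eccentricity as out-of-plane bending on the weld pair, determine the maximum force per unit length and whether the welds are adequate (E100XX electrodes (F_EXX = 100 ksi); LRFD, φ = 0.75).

f_max ≈ 9.42 kip/in; NOT adequate

L_w = 2 × 12 = 24 in; section modulus (unit throat) S = 2 × L²/6 = 48 in².
Direct shear f_v = P/L_w = 84/24 = 3.5 kip/in.
Moment M = P × e = 84 × 5 = 420 kip·in; bending f_b = M/S = 8.75 kip/in.
f_max = √(f_v² + f_b²) = √(3.5² + 8.75²) = 9.424 kip/in.
φr_n = 0.75 × 0.6 × 100 × (0.707 × 0.25) = 7.954 kip/in → NOT adequate.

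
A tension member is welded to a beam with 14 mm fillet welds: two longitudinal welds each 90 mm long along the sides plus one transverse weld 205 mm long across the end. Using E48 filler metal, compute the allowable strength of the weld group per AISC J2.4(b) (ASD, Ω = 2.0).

R_n/Ω ≈ 656 kN

E48XX → F_EXX = 480 MPa.
t_e = 0.707 × 14 = 9.898 mm.
R_nwl = 0.6 × 480 × 9.898 × 180 × 10⁻³ = 513.1 kN (longitudinal, 2 welds).
R_nwt = 0.6 × 480 × 9.898 × 205 × 10⁻³ = 584.4 kN (transverse, base value).
(i) R_nwl + R_nwt = 1097 kN; (ii) 0.85 R_nwl + 1.5 R_nwt = 1313 kN.
R_n = max = 1313 kN [governs: (ii)]; R_n/Ω = 656.4 kN.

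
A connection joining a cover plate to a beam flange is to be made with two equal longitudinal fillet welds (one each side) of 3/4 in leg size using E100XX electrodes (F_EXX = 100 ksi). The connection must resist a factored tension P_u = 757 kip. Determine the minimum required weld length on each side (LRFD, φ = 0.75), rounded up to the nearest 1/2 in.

L = 16 in on each side

Throat t_e = 0.707 × 0.75 = 0.5302 in.
φr_n = 0.75 × 0.6 × 100 × 0.5302 = 23.86 kip/in.
L_req = P_u / φr_n = 757 / 23.86 = 31.73 in total.
Per side: 31.73 / 2 = 15.86 in.
Round up → use L = 16 in on each side.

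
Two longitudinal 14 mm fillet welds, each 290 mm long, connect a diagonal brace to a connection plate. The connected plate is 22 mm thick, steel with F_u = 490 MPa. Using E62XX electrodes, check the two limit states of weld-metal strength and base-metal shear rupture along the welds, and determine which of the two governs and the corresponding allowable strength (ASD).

E62XX → F_EXX = 620 MPa.
t_e = 0.707 × 14 = 9.898 mm; L = 580 mm.
Weld metal: R_n/Ω = (1/2.0) × 0.6 × 620 × 9.898 × 580 × 10⁻³ = 1068 kN.
Base metal (shear rupture): R_n/Ω = (1/2.0) × 0.6 × 490 × 22 × 580 × 10⁻³ = 1876 kN.
Governing: weld metal.

R_n/Ω ≈ 1070 kN (weld metal governs)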